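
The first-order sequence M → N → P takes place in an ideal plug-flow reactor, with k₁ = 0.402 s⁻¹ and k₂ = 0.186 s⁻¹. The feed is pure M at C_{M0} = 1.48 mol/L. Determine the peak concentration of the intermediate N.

0.762 mol/L

Evaluating C_N at τ_opt = ln(k₂/k₁)/(k₂−k₁) gives C_{N,max}/C_{M0} = (k₁/k₂)^[k₂/(k₂−k₁)].
= (0.402/0.186)^(0.186/(0.186−0.402)) = (2.161)^(-0.8611) = 0.5150.
C_{N,max} = 0.5150×1.48 = 0.762 mol/L.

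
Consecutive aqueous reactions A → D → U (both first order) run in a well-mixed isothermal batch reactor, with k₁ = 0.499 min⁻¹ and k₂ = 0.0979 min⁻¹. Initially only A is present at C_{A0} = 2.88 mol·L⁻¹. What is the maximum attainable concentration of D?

At the optimum, C_{D,max}/C_{A0} = (k₁/k₂)^[k₂/(k₂−k₁)].
= (0.499/0.0979)^(0.0979/(0.0979−0.499)) = (5.097)^(-0.2441) = 0.6720.
C_{D,max} = 0.6720×2.88 = 1.94 mol·L⁻¹.

1.94 mol·L⁻¹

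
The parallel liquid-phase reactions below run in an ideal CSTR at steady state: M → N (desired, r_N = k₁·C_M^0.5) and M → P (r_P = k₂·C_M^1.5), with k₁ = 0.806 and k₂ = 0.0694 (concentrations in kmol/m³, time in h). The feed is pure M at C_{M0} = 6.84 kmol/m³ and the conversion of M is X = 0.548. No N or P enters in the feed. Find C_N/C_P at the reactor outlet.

Exit C_M = C_{M0}(1−X) = 6.84×0.452 = 3.092 kmol/m³.
In a CSTR the entire volume is at exit conditions, so r_N = 0.806×3.092^0.5 = 1.417 and r_P = 0.0694×3.092^1.5 = 0.3773.
Overall selectivity = C_N/C_P = r_Nτ/(r_Pτ) = r_N/r_P = 3.76.

3.76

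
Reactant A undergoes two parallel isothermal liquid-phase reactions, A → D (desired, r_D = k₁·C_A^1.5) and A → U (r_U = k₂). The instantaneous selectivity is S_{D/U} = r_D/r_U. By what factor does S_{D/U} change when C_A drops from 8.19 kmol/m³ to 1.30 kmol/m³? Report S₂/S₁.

0.0632

S_{D/U} = (k₁/k₂)·C_A^1.5, so S₂/S₁ = (C_{A,2}/C_{A,1})^1.5.
= (1.30/8.19)^1.5 = (0.1587)^1.5 = 0.0632.
Selectivity toward D falls as C_A falls — high-concentration operation is favoured.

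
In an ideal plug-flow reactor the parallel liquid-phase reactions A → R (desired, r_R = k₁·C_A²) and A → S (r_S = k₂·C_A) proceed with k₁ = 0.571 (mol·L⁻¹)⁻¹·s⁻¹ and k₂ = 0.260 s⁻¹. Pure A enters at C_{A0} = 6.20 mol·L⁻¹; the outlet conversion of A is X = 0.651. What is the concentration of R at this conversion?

3.61 mol·L⁻¹

C_A = C_{A0}(1−X) = 2.164 mol·L⁻¹.
Along a PFR/batch, dC_S/dC_A = −r_S/(r_R+r_S) = −k₂/(k₂+k₁·C_A).
Integrating from C_{A0} to C_A: C_S = (0.260/0.571)·ln[(0.260+0.571·6.20)/(0.260+0.571·2.16)] = 0.4553·ln(3.800/1.496) = 0.4246 mol·L⁻¹.
Then C_R = (C_{A0}−C_A) − C_S = 4.036 − 0.4246 = 3.612 mol·L⁻¹.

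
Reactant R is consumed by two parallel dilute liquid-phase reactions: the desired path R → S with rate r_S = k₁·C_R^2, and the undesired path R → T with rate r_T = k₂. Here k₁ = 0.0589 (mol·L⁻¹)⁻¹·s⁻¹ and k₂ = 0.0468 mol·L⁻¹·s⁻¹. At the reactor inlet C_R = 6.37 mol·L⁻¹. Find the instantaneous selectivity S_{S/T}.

S_{S/T} = r_S/r_T = (k₁·C_R^2)/(k₂) = (k₁/k₂)·C_R^2.
= (0.0589×6.370^2) / (0.0468) = 2.390/0.04680 = 51.1.
Since the desired path is higher order in R, keeping C_R high (PFR or concentrated feed) favours S.

51.1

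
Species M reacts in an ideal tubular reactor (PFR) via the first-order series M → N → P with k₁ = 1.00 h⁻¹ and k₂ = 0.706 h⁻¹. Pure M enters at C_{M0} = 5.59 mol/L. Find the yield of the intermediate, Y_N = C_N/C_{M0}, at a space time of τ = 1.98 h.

For first-order series with pure M initially, C_N(τ) = k₁C_{M0}/(k₂−k₁)·(e^(−k₁τ) − e^(−k₂τ)).
e^(−k₁τ) = e^(−1.00×1.98) = e^(−1.980) = 0.1381; e^(−k₂τ) = e^(−1.398) = 0.2471.
C_N = 1.00×5.59/(0.706−1.00) × (0.1381−0.2471) = (-19.01)×(-0.1091) = 2.073 mol/L.
Y_N = C_N/C_{M0} = 2.073/5.59 = 0.371.

0.371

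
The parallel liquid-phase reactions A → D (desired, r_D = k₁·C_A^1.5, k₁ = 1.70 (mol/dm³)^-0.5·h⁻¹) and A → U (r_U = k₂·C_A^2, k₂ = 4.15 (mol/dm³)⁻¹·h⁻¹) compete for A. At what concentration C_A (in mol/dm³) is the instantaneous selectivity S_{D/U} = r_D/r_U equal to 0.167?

6.02 mol/dm³

S_{D/U} = (k₁/k₂)·C_A^-0.5 ⇒ C_A = (S·k₂/k₁)^(-2).
= (0.167×4.15/1.70)^(-2) = (0.4077)^(-2) = 6.02 mol/dm³.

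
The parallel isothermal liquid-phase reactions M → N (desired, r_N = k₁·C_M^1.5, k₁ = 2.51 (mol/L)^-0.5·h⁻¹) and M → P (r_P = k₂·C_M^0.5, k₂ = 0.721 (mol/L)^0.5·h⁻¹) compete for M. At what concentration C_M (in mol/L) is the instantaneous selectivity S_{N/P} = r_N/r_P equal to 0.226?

S_{N/P} = (k₁/k₂)·C_M ⇒ C_M = S·k₂/k₁.
= 0.226×0.721/2.51 = 0.0649 mol/L.

0.0649 mol/L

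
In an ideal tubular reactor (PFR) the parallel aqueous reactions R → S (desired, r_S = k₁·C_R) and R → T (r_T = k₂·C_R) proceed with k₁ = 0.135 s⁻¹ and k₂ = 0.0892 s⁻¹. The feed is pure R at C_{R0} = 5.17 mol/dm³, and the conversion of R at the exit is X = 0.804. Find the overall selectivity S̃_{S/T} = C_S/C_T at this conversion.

C_R = C_{R0}(1−X) = 1.013 mol/dm³.
Both paths are first order in R, so the instantaneous fraction to S is constant: dC_S/d(−C_R) = k₁/(k₁+k₂) = 0.6021.
C_S = 0.6021·(C_{R0}−C_R) = 0.6021×4.157 = 2.50 mol/dm³.
C_T = (C_{R0}−C_R)−C_S = 1.654 mol/dm³; S̃_{S/T} = 2.503/1.654 = 1.51.

1.51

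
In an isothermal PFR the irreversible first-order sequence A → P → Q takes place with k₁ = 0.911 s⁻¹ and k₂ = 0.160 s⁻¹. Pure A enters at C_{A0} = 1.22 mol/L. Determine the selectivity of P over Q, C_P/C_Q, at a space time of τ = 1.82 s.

Solving the coupled first-order balances gives C_P(τ) = [k₁/(k₂−k₁)]·C_{A0}·(e^(−k₁τ) − e^(−k₂τ)).
e^(−k₁τ) = e^(−0.911×1.82) = e^(−1.658) = 0.1905; e^(−k₂τ) = e^(−0.2912) = 0.7474.
C_P = 0.911×1.22/(0.160−0.911) × (0.1905−0.7474) = (-1.480)×(-0.5569) = 0.8241 mol/L.
C_A = C_{A0}e^(−k₁τ) = 0.2324 mol/L, so C_Q = C_{A0}−C_A−C_P = 0.1635 mol/L; C_P/C_Q = 5.04.

5.04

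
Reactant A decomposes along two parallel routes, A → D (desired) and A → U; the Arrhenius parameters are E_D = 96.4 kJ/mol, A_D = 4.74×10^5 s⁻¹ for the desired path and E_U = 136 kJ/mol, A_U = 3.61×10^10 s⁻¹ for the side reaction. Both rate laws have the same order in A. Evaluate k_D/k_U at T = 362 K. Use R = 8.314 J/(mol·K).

6.80

Since both paths have the same order in A, the concentration cancels and S_{D/U} = k_D/k_U = (A_D/A_U)·exp[(E_U−E_D)/(RT)].
(E_U−E_D)/(RT) = (136−96.4)×10³/(8.314×362) = 39600/3010 = 13.16.
k_D/k_U = (4.74×10^5/3.61×10^10)·exp(13.16) = 1.313×10^-5 × 5.179×10^5 = 6.80.
Since E_D < E_U, lowering the temperature improves selectivity toward D.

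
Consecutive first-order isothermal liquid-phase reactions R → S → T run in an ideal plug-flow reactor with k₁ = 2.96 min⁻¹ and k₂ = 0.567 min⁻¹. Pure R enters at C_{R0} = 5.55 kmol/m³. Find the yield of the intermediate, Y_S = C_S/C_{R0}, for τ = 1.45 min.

The intermediate concentration in a first-order A→B→C sequence is C_S = k₁C_{R0}(e^(−k₁τ) − e^(−k₂τ))/(k₂−k₁).
e^(−k₁τ) = e^(−2.96×1.45) = e^(−4.292) = 0.01368; e^(−k₂τ) = e^(−0.8221) = 0.4395.
C_S = 2.96×5.55/(0.567−2.96) × (0.01368−0.4395) = (-6.865)×(-0.4258) = 2.923 kmol/m³.
Y_S = C_S/C_{R0} = 2.923/5.55 = 0.527.

0.527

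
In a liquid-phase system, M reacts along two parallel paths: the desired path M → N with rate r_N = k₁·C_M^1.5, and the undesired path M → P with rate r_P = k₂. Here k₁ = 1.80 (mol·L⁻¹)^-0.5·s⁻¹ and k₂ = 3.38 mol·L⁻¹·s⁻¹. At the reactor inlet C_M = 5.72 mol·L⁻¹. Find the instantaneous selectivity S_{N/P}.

S_{N/P} = r_N/r_P = (k₁·C_M^1.5)/(k₂) = (k₁/k₂)·C_M^1.5.
= (1.80×5.720^1.5) / (3.38) = 24.62/3.380 = 7.29.
Since the desired path is higher order in M, keeping C_M high (PFR or concentrated feed) favours N.

7.29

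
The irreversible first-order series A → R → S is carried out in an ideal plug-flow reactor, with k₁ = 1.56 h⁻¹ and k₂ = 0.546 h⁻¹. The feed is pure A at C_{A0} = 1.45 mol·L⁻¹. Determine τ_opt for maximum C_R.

Setting dC_R/dτ = 0 gives τ_opt = ln(k₂/k₁)/(k₂−k₁).
= ln(0.546/1.56)/(0.546−1.56) = ln(0.3500)/-1.014 = -1.050/-1.014 = 1.04 h.

1.04 h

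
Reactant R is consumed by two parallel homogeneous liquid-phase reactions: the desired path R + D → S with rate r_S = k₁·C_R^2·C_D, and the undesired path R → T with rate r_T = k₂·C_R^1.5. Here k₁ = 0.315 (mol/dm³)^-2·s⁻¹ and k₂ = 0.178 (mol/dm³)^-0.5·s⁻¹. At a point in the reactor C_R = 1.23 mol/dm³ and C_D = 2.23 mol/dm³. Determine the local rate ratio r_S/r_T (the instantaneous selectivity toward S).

4.38

S_{S/T} = r_S/r_T = (k₁·C_R^2·C_D)/(k₂·C_R^1.5) = (k₁/k₂)·C_R^0.5·C_D.
= (0.315×1.230^2×2.230) / (0.178×1.230^1.5) = 1.063/0.2428 = 4.38.
Since the desired path is higher order in R, keeping C_R high (PFR or concentrated feed) favours S.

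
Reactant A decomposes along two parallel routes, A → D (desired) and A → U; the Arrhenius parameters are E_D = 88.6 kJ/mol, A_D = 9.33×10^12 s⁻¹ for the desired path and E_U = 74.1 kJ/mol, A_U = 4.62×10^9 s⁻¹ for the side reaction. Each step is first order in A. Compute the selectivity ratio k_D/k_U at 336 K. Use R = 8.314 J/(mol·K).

k_D/k_U = (A_D/A_U)·exp[−(E_D−E_U)/(RT)] = (A_D/A_U)·exp[(E_U−E_D)/(RT)].
(E_U−E_D)/(RT) = (74.1−88.6)×10³/(8.314×336) = -14500/2794 = -5.191.
k_D/k_U = (9.33×10^12/4.62×10^9)·exp(-5.191) = 2019 × 0.005569 = 11.2.

11.2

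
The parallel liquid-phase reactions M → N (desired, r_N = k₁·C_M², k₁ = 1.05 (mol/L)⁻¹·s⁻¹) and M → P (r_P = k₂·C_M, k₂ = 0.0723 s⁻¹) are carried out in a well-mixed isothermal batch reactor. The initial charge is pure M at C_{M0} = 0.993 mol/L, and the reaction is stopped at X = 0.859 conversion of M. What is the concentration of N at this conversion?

0.741 mol/L

C_M = C_{M0}(1−X) = 0.1400 mol/L.
Along a PFR/batch, dC_P/dC_M = −r_P/(r_N+r_P) = −k₂/(k₂+k₁·C_M).
Integrating from C_{M0} to C_M: C_P = (0.0723/1.05)·ln[(0.0723+1.05·0.993)/(0.0723+1.05·0.140)] = 0.06886·ln(1.115/0.2193) = 0.1120 mol/L.
Then C_N = (C_{M0}−C_M) − C_P = 0.8530 − 0.1120 = 0.7410 mol/L.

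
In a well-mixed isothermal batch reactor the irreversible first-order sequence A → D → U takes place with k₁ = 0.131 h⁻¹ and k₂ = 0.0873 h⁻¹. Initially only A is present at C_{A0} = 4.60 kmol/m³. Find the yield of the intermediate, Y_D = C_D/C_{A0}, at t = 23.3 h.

0.250

For first-order series with pure A initially, C_D(t) = k₁C_{A0}/(k₂−k₁)·(e^(−k₁t) − e^(−k₂t)).
e^(−k₁t) = e^(−0.131×23.3) = e^(−3.052) = 0.04725; e^(−k₂t) = e^(−2.034) = 0.1308.
C_D = 0.131×4.60/(0.0873−0.131) × (0.04725−0.1308) = (-13.79)×(-0.08355) = 1.152 kmol/m³.
Y_D = C_D/C_{A0} = 1.152/4.60 = 0.250.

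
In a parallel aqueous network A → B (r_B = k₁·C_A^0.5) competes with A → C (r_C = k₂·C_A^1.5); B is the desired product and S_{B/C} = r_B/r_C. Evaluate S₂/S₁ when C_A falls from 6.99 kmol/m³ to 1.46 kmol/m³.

4.79

S_{B/C} = (k₁/k₂)·C_A⁻¹, so S₂/S₁ = (C_{A,2}/C_{A,1})⁻¹.
= 6.99/1.46 = 4.79.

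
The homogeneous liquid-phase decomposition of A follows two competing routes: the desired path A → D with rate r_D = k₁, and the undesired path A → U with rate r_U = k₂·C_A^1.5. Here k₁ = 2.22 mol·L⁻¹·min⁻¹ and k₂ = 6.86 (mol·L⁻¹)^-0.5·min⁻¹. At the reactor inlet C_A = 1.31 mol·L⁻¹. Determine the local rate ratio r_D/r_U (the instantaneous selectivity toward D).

0.216

S_{D/U} = r_D/r_U = (k₁)/(k₂·C_A^1.5) = (k₁/k₂)·C_A^-1.5.
= (2.22) / (6.86×1.310^1.5) = 2.220/10.29 = 0.216.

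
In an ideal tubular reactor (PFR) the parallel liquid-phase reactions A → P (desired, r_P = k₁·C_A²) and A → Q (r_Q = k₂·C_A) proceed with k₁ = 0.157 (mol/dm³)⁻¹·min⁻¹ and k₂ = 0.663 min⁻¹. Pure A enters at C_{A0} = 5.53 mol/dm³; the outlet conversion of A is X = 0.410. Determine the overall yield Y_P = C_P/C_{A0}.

0.208

C_A = C_{A0}(1−X) = 3.263 mol/dm³.
Along a PFR/batch, dC_Q/dC_A = −r_Q/(r_P+r_Q) = −k₂/(k₂+k₁·C_A).
Integrating from C_{A0} to C_A: C_Q = (0.663/0.157)·ln[(0.663+0.157·5.53)/(0.663+0.157·3.26)] = 4.223·ln(1.531/1.175) = 1.117 mol/dm³.
Then C_P = (C_{A0}−C_A) − C_Q = 2.267 − 1.117 = 1.150 mol/dm³.
Y_P = C_P/C_{A0} = 1.150/5.53 = 0.208.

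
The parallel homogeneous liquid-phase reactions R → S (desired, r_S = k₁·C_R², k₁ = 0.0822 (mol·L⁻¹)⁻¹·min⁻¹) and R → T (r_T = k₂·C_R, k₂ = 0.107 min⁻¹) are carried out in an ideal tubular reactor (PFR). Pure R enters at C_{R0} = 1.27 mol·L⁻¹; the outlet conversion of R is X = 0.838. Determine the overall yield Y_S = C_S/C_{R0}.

0.291

C_R = C_{R0}(1−X) = 0.2057 mol·L⁻¹.
Along a PFR/batch, dC_T/dC_R = −r_T/(r_S+r_T) = −k₂/(k₂+k₁·C_R).
Integrating from C_{R0} to C_R: C_T = (0.107/0.0822)·ln[(0.107+0.0822·1.27)/(0.107+0.0822·0.206)] = 1.302·ln(0.2114/0.1239) = 0.6953 mol·L⁻¹.
Then C_S = (C_{R0}−C_R) − C_T = 1.064 − 0.6953 = 0.3690 mol·L⁻¹.
Y_S = C_S/C_{R0} = 0.3690/1.27 = 0.291.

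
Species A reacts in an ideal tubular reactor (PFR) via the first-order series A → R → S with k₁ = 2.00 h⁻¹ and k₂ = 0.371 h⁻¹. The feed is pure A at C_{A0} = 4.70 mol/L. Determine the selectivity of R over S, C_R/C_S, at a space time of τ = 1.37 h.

2.39

Solving the coupled first-order balances gives C_R(τ) = [k₁/(k₂−k₁)]·C_{A0}·(e^(−k₁τ) − e^(−k₂τ)).
e^(−k₁τ) = e^(−2.00×1.37) = e^(−2.740) = 0.06457; e^(−k₂τ) = e^(−0.5083) = 0.6015.
C_R = 2.00×4.70/(0.371−2.00) × (0.06457−0.6015) = (-5.770)×(-0.5370) = 3.099 mol/L.
C_A = C_{A0}e^(−k₁τ) = 0.3035 mol/L, so C_S = C_{A0}−C_A−C_R = 1.298 mol/L; C_R/C_S = 2.39.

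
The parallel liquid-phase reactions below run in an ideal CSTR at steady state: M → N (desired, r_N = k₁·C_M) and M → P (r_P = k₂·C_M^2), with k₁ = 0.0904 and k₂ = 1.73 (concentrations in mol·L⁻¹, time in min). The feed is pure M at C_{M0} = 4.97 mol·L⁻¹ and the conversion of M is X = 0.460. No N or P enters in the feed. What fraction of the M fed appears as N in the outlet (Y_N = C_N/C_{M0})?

Exit C_M = C_{M0}(1−X) = 4.97×0.540 = 2.684 mol·L⁻¹.
A CSTR operates uniformly at the exit composition, giving r_N = 0.2426 and r_P = 12.46 (each k·C_M^n at C_M = 2.684).
Fraction of consumed M going to N: r_N/(r_N+r_P) = 0.01910.
C_N = 0.01910·C_{M0}·X = 0.01910×4.97×0.460 = 0.0437 mol·L⁻¹; Y_N = C_N/C_{M0} = 0.00879.

0.00879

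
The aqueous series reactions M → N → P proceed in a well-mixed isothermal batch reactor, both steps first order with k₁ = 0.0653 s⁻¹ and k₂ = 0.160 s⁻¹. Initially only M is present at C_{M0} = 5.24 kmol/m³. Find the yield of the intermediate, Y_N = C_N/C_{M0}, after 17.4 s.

The intermediate concentration in a first-order A→B→C sequence is C_N = k₁C_{M0}(e^(−k₁t) − e^(−k₂t))/(k₂−k₁).
e^(−k₁t) = e^(−0.0653×17.4) = e^(−1.136) = 0.3210; e^(−k₂t) = e^(−2.784) = 0.06179.
C_N = 0.0653×5.24/(0.160−0.0653) × (0.3210−0.06179) = 3.613×0.2592 = 0.9367 kmol/m³.
Y_N = C_N/C_{M0} = 0.9367/5.24 = 0.179.

0.179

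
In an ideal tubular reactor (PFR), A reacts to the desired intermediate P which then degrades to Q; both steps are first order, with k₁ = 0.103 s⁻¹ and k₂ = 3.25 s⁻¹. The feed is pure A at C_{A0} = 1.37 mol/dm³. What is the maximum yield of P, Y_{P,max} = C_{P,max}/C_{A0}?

0.0283

For a first-order series the maximum intermediate yield is C_{P,max}/C_{A0} = (k₁/k₂)^[k₂/(k₂−k₁)].
= (0.103/3.25)^(3.25/(3.25−0.103)) = (0.03169)^(1.033) = 0.02831.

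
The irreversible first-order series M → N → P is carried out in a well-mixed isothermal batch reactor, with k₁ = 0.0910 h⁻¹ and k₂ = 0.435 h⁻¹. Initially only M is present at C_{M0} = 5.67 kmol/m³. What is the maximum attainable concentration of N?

At the optimum, C_{N,max}/C_{M0} = (k₁/k₂)^[k₂/(k₂−k₁)].
= (0.0910/0.435)^(0.435/(0.435−0.0910)) = (0.2092)^(1.265) = 0.1383.
C_{N,max} = 0.1383×5.67 = 0.784 kmol/m³.

0.784 kmol/m³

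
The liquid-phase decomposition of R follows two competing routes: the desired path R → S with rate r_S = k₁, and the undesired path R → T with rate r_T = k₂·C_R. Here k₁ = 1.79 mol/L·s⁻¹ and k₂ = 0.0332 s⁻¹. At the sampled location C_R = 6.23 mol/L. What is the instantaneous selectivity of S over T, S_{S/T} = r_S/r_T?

8.65

S_{S/T} = r_S/r_T = (k₁)/(k₂·C_R) = (k₁/k₂)·C_R⁻¹.
= (1.79) / (0.0332×6.230) = 1.790/0.2068 = 8.65.
The undesired path is higher order in R, so low C_R (CSTR or dilute feed) favours S.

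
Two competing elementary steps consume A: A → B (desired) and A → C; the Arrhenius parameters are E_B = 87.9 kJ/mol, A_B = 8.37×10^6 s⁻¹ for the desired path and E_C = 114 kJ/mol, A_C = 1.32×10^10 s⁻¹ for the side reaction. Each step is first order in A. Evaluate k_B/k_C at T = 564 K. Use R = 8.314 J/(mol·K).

0.166

With equal orders, S_{B/C} = k_B/k_C = (A_B/A_C)·exp[(E_C−E_B)/(RT)].
(E_C−E_B)/(RT) = (114−87.9)×10³/(8.314×564) = 26100/4689 = 5.566.
k_B/k_C = (8.37×10^6/1.32×10^10)·exp(5.566) = 6.341×10^-4 × 261.4 = 0.166.
Since E_B < E_C, lowering the temperature improves selectivity toward B.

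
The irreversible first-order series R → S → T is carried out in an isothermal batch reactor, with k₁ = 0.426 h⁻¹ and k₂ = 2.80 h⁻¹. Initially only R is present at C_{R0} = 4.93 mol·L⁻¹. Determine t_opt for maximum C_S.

Setting dC_S/dt = 0 gives t_opt = ln(k₂/k₁)/(k₂−k₁).
= ln(2.80/0.426)/(2.80−0.426) = ln(6.573)/2.374 = 1.883/2.374 = 0.793 h.

0.793 h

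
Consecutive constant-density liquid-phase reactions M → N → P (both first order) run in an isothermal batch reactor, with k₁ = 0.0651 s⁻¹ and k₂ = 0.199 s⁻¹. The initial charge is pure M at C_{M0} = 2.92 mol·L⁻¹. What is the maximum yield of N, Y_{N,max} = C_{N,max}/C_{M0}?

0.190

Evaluating C_N at t_opt = ln(k₂/k₁)/(k₂−k₁) gives C_{N,max}/C_{M0} = (k₁/k₂)^[k₂/(k₂−k₁)].
= (0.0651/0.199)^(0.199/(0.199−0.0651)) = (0.3271)^(1.486) = 0.1900.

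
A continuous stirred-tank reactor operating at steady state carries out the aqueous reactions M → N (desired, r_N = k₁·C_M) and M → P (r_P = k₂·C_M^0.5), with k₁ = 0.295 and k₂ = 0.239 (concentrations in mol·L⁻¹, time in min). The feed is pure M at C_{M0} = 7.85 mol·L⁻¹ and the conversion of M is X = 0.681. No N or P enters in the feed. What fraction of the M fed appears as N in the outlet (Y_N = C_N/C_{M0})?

0.450

Exit C_M = C_{M0}(1−X) = 7.85×0.319 = 2.504 mol·L⁻¹.
In a CSTR the entire volume is at exit conditions, so r_N = 0.295×2.504 = 0.7387 and r_P = 0.239×2.504^0.5 = 0.3782.
Fraction of consumed M going to N: r_N/(r_N+r_P) = 0.6614.
C_N = 0.6614·C_{M0}·X = 0.6614×7.85×0.681 = 3.54 mol·L⁻¹; Y_N = C_N/C_{M0} = 0.450.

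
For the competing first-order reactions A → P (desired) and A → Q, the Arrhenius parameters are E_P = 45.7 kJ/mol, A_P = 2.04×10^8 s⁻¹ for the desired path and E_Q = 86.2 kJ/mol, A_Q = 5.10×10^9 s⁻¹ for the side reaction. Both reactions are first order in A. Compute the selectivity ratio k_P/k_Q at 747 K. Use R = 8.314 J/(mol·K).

Since both paths have the same order in A, the concentration cancels and S_{P/Q} = k_P/k_Q = (A_P/A_Q)·exp[(E_Q−E_P)/(RT)].
(E_Q−E_P)/(RT) = (86.2−45.7)×10³/(8.314×747) = 40500/6211 = 6.521.
k_P/k_Q = (2.04×10^8/5.10×10^9)·exp(6.521) = 0.04000 × 679.4 = 27.2.

27.2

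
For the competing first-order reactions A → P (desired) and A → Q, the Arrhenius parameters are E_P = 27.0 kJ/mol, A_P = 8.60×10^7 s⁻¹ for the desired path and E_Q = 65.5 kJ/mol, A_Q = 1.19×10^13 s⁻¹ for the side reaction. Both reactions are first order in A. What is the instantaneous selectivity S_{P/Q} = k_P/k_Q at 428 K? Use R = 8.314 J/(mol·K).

0.361

k_P/k_Q = (A_P/A_Q)·exp[−(E_P−E_Q)/(RT)] = (A_P/A_Q)·exp[(E_Q−E_P)/(RT)].
(E_Q−E_P)/(RT) = (65.5−27.0)×10³/(8.314×428) = 38500/3558 = 10.82.
k_P/k_Q = (8.60×10^7/1.19×10^13)·exp(10.82) = 7.227×10^-6 × 49986 = 0.361.
Since E_P < E_Q, lowering the temperature improves selectivity toward P.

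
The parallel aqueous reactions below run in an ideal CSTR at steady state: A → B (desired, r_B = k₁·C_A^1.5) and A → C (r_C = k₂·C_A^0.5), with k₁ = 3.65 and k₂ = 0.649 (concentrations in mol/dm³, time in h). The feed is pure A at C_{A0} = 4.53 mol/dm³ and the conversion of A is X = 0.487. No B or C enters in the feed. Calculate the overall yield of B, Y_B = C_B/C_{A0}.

Exit C_A = C_{A0}(1−X) = 4.53×0.513 = 2.324 mol/dm³.
A CSTR operates uniformly at the exit composition, giving r_B = 12.93 and r_C = 0.9894 (each k·C_A^n at C_A = 2.324).
Fraction of consumed A going to B: r_B/(r_B+r_C) = 0.9289.
C_B = 0.9289·C_{A0}·X = 0.9289×4.53×0.487 = 2.05 mol/dm³; Y_B = C_B/C_{A0} = 0.452.

0.452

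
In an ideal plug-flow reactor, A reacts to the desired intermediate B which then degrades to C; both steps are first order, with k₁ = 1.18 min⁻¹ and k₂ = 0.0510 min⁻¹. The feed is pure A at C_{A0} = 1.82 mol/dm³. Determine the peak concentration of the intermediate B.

At the optimum, C_{B,max}/C_{A0} = (k₁/k₂)^[k₂/(k₂−k₁)].
= (1.18/0.0510)^(0.0510/(0.0510−1.18)) = (23.14)^(-0.04517) = 0.8677.
C_{B,max} = 0.8677×1.82 = 1.58 mol/dm³.

1.58 mol/dm³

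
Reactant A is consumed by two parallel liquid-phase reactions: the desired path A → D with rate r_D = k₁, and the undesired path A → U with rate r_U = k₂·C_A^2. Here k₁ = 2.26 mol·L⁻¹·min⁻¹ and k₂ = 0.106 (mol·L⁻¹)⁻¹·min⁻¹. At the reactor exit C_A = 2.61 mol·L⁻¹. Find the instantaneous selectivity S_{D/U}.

3.13

S_{D/U} = r_D/r_U = (k₁)/(k₂·C_A^2) = (k₁/k₂)·C_A^-2.
= (2.26) / (0.106×2.610^2) = 2.260/0.7221 = 3.13.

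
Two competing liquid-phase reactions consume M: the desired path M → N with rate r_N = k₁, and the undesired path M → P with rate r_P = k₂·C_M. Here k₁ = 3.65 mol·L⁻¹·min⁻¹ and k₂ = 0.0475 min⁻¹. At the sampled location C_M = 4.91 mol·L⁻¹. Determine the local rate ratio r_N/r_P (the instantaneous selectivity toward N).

S_{N/P} = r_N/r_P = (k₁)/(k₂·C_M) = (k₁/k₂)·C_M⁻¹.
= (3.65) / (0.0475×4.910) = 3.650/0.2332 = 15.7.
The undesired path is higher order in M, so low C_M (CSTR or dilute feed) favours N.

15.7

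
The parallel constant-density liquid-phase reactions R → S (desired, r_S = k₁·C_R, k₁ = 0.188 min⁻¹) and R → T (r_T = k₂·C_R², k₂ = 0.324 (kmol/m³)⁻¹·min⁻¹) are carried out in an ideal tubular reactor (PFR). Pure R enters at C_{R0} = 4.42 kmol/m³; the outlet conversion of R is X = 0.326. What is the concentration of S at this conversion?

C_R = C_{R0}(1−X) = 2.979 kmol/m³.
Along a PFR/batch, dC_S/dC_R = −r_S/(r_S+r_T) = −k₁/(k₁+k₂·C_R).
Integrating from C_{R0} to C_R: C_S = (0.188/0.324)·ln[(0.188+0.324·4.42)/(0.188+0.324·2.98)] = 0.5802·ln(1.620/1.153) = 0.1972 kmol/m³.

0.197 kmol/m³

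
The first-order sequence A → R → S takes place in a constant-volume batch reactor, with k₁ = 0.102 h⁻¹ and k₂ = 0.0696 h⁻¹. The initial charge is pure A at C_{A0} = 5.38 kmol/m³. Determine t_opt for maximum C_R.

11.8 h

For first-order series the maximum of C_R occurs at t_opt = ln(k₂/k₁)/(k₂−k₁).
= ln(0.0696/0.102)/(0.0696−0.102) = ln(0.6824)/-0.03240 = -0.3822/-0.03240 = 11.8 h.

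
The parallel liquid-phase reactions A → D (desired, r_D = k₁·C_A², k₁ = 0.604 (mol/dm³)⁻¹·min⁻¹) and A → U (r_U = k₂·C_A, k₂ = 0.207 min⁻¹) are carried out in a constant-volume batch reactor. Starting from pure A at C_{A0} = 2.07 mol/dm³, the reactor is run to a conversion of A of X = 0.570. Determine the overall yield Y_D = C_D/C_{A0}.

C_A = C_{A0}(1−X) = 0.8901 mol/dm³.
Along a PFR/batch, dC_U/dC_A = −r_U/(r_D+r_U) = −k₂/(k₂+k₁·C_A).
Integrating from C_{A0} to C_A: C_U = (0.207/0.604)·ln[(0.207+0.604·2.07)/(0.207+0.604·0.890)] = 0.3427·ln(1.457/0.7446) = 0.2301 mol/dm³.
Then C_D = (C_{A0}−C_A) − C_U = 1.180 − 0.2301 = 0.9498 mol/dm³.
Y_D = C_D/C_{A0} = 0.9498/2.07 = 0.459.

0.459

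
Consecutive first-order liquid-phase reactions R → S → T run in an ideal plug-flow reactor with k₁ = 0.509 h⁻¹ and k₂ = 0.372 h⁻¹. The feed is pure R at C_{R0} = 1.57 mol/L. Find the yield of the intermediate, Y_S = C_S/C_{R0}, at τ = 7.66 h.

The intermediate concentration in a first-order A→B→C sequence is C_S = k₁C_{R0}(e^(−k₁τ) − e^(−k₂τ))/(k₂−k₁).
e^(−k₁τ) = e^(−0.509×7.66) = e^(−3.899) = 0.02026; e^(−k₂τ) = e^(−2.850) = 0.05787.
C_S = 0.509×1.57/(0.372−0.509) × (0.02026−0.05787) = (-5.833)×(-0.03761) = 0.2194 mol/L.
Y_S = C_S/C_{R0} = 0.2194/1.57 = 0.140.

0.140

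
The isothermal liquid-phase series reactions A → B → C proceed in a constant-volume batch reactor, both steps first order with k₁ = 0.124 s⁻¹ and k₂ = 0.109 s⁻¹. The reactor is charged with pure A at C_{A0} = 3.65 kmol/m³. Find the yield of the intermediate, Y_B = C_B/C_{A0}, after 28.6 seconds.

0.128

The intermediate concentration in a first-order A→B→C sequence is C_B = k₁C_{A0}(e^(−k₁t) − e^(−k₂t))/(k₂−k₁).
e^(−k₁t) = e^(−0.124×28.6) = e^(−3.546) = 0.02883; e^(−k₂t) = e^(−3.117) = 0.04427.
C_B = 0.124×3.65/(0.109−0.124) × (0.02883−0.04427) = (-30.17)×(-0.01544) = 0.4660 kmol/m³.
Y_B = C_B/C_{A0} = 0.4660/3.65 = 0.128.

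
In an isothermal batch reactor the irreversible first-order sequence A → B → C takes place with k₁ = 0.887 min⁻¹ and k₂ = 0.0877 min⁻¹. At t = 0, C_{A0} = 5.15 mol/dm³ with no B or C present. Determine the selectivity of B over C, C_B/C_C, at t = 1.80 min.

Solving the coupled first-order balances gives C_B(t) = [k₁/(k₂−k₁)]·C_{A0}·(e^(−k₁t) − e^(−k₂t)).
e^(−k₁t) = e^(−0.887×1.80) = e^(−1.597) = 0.2026; e^(−k₂t) = e^(−0.1579) = 0.8540.
C_B = 0.887×5.15/(0.0877−0.887) × (0.2026−0.8540) = (-5.715)×(-0.6514) = 3.723 mol/dm³.
C_A = C_{A0}e^(−k₁t) = 1.043 mol/dm³, so C_C = C_{A0}−C_A−C_B = 0.3840 mol/dm³; C_B/C_C = 9.69.

9.69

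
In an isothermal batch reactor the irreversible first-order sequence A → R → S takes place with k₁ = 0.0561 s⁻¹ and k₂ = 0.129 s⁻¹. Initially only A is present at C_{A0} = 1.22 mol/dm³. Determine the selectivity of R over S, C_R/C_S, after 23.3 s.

0.304

The intermediate concentration in a first-order A→B→C sequence is C_R = k₁C_{A0}(e^(−k₁t) − e^(−k₂t))/(k₂−k₁).
e^(−k₁t) = e^(−0.0561×23.3) = e^(−1.307) = 0.2706; e^(−k₂t) = e^(−3.006) = 0.04950.
C_R = 0.0561×1.22/(0.129−0.0561) × (0.2706−0.04950) = 0.9388×0.2211 = 0.2076 mol/dm³.
C_A = C_{A0}e^(−k₁t) = 0.3301 mol/dm³, so C_S = C_{A0}−C_A−C_R = 0.6823 mol/dm³; C_R/C_S = 0.304.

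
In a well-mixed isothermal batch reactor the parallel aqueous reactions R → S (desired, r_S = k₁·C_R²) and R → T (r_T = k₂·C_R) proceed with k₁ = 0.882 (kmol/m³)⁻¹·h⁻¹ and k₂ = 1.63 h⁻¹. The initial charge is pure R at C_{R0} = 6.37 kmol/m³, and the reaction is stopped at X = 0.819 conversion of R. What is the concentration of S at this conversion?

C_R = C_{R0}(1−X) = 1.153 kmol/m³.
Along a PFR/batch, dC_T/dC_R = −r_T/(r_S+r_T) = −k₂/(k₂+k₁·C_R).
Integrating from C_{R0} to C_R: C_T = (1.63/0.882)·ln[(1.63+0.882·6.37)/(1.63+0.882·1.15)] = 1.848·ln(7.248/2.647) = 1.862 kmol/m³.
Then C_S = (C_{R0}−C_R) − C_T = 5.217 − 1.862 = 3.355 kmol/m³.

3.36 kmol/m³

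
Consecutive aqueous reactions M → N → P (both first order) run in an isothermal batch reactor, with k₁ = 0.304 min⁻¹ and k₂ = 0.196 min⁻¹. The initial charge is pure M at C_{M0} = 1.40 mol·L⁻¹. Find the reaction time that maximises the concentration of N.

Setting dC_N/dt = 0 gives t_opt = ln(k₂/k₁)/(k₂−k₁).
= ln(0.196/0.304)/(0.196−0.304) = ln(0.6447)/-0.1080 = -0.4389/-0.1080 = 4.06 min.

4.06 min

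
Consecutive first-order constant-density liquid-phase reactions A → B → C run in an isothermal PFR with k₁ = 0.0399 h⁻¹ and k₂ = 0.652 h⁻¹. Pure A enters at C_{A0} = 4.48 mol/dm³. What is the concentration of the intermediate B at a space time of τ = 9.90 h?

Solving the coupled first-order balances gives C_B(τ) = [k₁/(k₂−k₁)]·C_{A0}·(e^(−k₁τ) − e^(−k₂τ)).
e^(−k₁τ) = e^(−0.0399×9.90) = e^(−0.3950) = 0.6737; e^(−k₂τ) = e^(−6.455) = 0.001573.
C_B = 0.0399×4.48/(0.652−0.0399) × (0.6737−0.001573) = 0.2920×0.6721 = 0.1963 mol/dm³.

0.196 mol/dm³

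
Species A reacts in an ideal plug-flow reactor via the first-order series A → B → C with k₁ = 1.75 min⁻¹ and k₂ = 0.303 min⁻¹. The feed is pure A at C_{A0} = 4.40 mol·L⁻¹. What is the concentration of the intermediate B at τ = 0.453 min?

For first-order series with pure A initially, C_B(τ) = k₁C_{A0}/(k₂−k₁)·(e^(−k₁τ) − e^(−k₂τ)).
e^(−k₁τ) = e^(−1.75×0.453) = e^(−0.7928) = 0.4526; e^(−k₂τ) = e^(−0.1373) = 0.8717.
C_B = 1.75×4.40/(0.303−1.75) × (0.4526−0.8717) = (-5.321)×(-0.4191) = 2.230 mol·L⁻¹.

2.23 mol·L⁻¹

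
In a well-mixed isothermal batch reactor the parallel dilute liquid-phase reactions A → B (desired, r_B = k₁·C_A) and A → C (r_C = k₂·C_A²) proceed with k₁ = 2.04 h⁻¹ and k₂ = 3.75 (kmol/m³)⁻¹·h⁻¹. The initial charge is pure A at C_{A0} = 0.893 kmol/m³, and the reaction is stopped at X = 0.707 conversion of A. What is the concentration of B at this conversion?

C_A = C_{A0}(1−X) = 0.2616 kmol/m³.
Along a PFR/batch, dC_B/dC_A = −r_B/(r_B+r_C) = −k₁/(k₁+k₂·C_A).
Integrating from C_{A0} to C_A: C_B = (2.04/3.75)·ln[(2.04+3.75·0.893)/(2.04+3.75·0.262)] = 0.5440·ln(5.389/3.021) = 0.3148 kmol/m³.

0.315 kmol/m³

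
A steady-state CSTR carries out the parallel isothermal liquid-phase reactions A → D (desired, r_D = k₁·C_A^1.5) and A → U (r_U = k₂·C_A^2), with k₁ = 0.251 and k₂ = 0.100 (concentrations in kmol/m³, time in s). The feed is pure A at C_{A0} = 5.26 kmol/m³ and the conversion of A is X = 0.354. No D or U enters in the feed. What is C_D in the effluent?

1.07 kmol/m³

Exit C_A = C_{A0}(1−X) = 5.26×0.646 = 3.398 kmol/m³.
A CSTR operates uniformly at the exit composition, giving r_D = 1.572 and r_U = 1.155 (each k·C_A^n at C_A = 3.398).
Fraction of consumed A going to D: r_D/(r_D+r_U) = 0.5766.
C_D = 0.5766·C_{A0}·X = 0.5766×5.26×0.354 = 1.07 kmol/m³.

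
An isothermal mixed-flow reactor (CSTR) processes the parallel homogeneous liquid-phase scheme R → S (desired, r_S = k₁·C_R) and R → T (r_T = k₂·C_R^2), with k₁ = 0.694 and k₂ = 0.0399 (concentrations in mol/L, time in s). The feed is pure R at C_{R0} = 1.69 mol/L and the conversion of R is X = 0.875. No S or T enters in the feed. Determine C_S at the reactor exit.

Exit C_R = C_{R0}(1−X) = 1.69×0.125 = 0.2112 mol/L.
In a CSTR the entire volume is at exit conditions, so r_S = 0.694×0.2112 = 0.1466 and r_T = 0.0399×0.2112^2 = 0.001781.
Fraction of consumed R going to S: r_S/(r_S+r_T) = 0.9880.
C_S = 0.9880·C_{R0}·X = 0.9880×1.69×0.875 = 1.46 mol/L.

1.46 mol/L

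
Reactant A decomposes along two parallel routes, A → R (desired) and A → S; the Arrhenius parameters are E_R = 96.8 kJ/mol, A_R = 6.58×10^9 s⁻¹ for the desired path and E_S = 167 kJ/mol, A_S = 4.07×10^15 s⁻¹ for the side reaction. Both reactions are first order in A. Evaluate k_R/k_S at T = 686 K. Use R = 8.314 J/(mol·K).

Since both paths have the same order in A, the concentration cancels and S_{R/S} = k_R/k_S = (A_R/A_S)·exp[(E_S−E_R)/(RT)].
(E_S−E_R)/(RT) = (167−96.8)×10³/(8.314×686) = 70200/5703 = 12.31.
k_R/k_S = (6.58×10^9/4.07×10^15)·exp(12.31) = 1.617×10^-6 × 2.216×10^5 = 0.358.
Since E_R < E_S, lowering the temperature improves selectivity toward R.

0.358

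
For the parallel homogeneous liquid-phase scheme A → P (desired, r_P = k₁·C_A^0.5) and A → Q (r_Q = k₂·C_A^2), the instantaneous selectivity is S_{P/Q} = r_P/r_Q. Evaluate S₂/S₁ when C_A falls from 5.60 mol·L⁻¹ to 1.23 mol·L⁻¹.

9.71

S_{P/Q} = (k₁/k₂)·C_A^-1.5, so S₂/S₁ = (C_{A,2}/C_{A,1})^-1.5.
= (1.23/5.60)^(-1.5) = (0.2196)^(-1.5) = 9.71.
Selectivity toward P rises as C_A falls — low-concentration operation is favoured.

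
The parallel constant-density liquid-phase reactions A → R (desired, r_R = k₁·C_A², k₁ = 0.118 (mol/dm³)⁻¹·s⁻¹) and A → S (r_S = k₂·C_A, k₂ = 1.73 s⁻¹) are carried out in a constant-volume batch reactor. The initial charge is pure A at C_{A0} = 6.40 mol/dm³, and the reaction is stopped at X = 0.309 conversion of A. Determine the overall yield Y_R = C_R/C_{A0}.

0.0831

C_A = C_{A0}(1−X) = 4.422 mol/dm³.
Along a PFR/batch, dC_S/dC_A = −r_S/(r_R+r_S) = −k₂/(k₂+k₁·C_A).
Integrating from C_{A0} to C_A: C_S = (1.73/0.118)·ln[(1.73+0.118·6.40)/(1.73+0.118·4.42)] = 14.66·ln(2.485/2.252) = 1.446 mol/dm³.
Then C_R = (C_{A0}−C_A) − C_S = 1.978 − 1.446 = 0.5320 mol/dm³.
Y_R = C_R/C_{A0} = 0.5320/6.40 = 0.0831.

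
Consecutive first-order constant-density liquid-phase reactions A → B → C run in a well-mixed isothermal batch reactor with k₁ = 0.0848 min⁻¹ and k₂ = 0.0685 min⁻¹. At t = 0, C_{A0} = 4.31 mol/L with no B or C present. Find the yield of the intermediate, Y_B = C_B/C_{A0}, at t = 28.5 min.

0.274

For first-order series with pure A initially, C_B(t) = k₁C_{A0}/(k₂−k₁)·(e^(−k₁t) − e^(−k₂t)).
e^(−k₁t) = e^(−0.0848×28.5) = e^(−2.417) = 0.08921; e^(−k₂t) = e^(−1.952) = 0.1420.
C_B = 0.0848×4.31/(0.0685−0.0848) × (0.08921−0.1420) = (-22.42)×(-0.05275) = 1.183 mol/L.
Y_B = C_B/C_{A0} = 1.183/4.31 = 0.274.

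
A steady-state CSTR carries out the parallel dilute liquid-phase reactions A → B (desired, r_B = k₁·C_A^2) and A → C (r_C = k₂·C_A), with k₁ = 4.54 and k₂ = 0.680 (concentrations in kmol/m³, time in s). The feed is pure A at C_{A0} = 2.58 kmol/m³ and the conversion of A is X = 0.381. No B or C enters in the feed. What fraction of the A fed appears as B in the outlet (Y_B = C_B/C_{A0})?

Exit C_A = C_{A0}(1−X) = 2.58×0.619 = 1.597 kmol/m³.
A CSTR operates uniformly at the exit composition, giving r_B = 11.58 and r_C = 1.086 (each k·C_A^n at C_A = 1.597).
Fraction of consumed A going to B: r_B/(r_B+r_C) = 0.9143.
C_B = 0.9143·C_{A0}·X = 0.9143×2.58×0.381 = 0.899 kmol/m³; Y_B = C_B/C_{A0} = 0.348.

0.348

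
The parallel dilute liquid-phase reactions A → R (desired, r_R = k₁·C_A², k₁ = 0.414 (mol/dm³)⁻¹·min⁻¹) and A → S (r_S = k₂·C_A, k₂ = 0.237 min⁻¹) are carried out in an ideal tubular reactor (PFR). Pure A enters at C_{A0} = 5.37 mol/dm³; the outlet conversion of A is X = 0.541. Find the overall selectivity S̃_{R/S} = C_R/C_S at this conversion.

6.56

C_A = C_{A0}(1−X) = 2.465 mol/dm³.
Along a PFR/batch, dC_S/dC_A = −r_S/(r_R+r_S) = −k₂/(k₂+k₁·C_A).
Integrating from C_{A0} to C_A: C_S = (0.237/0.414)·ln[(0.237+0.414·5.37)/(0.237+0.414·2.46)] = 0.5725·ln(2.460/1.257) = 0.3842 mol/dm³.
Then C_R = (C_{A0}−C_A) − C_S = 2.905 − 0.3842 = 2.521 mol/dm³.
S̃_{R/S} = C_R/C_S = 2.521/0.3842 = 6.56.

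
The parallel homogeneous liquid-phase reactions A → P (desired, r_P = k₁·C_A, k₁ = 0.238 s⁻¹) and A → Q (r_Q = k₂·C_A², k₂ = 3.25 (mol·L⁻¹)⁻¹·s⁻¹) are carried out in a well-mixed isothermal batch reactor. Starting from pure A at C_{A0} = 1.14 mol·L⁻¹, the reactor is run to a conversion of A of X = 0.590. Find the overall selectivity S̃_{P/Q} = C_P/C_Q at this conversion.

C_A = C_{A0}(1−X) = 0.4674 mol·L⁻¹.
Along a PFR/batch, dC_P/dC_A = −r_P/(r_P+r_Q) = −k₁/(k₁+k₂·C_A).
Integrating from C_{A0} to C_A: C_P = (0.238/3.25)·ln[(0.238+3.25·1.14)/(0.238+3.25·0.467)] = 0.07323·ln(3.943/1.757) = 0.05919 mol·L⁻¹.
C_Q = (C_{A0}−C_A)−C_P = 0.6134 mol·L⁻¹; S̃_{P/Q} = 0.05919/0.6134 = 0.0965.

0.0965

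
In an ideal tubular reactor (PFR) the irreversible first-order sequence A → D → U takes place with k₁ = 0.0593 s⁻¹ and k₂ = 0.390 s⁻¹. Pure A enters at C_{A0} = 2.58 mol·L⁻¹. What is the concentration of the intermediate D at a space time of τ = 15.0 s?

0.189 mol·L⁻¹

For first-order series with pure A initially, C_D(τ) = k₁C_{A0}/(k₂−k₁)·(e^(−k₁τ) − e^(−k₂τ)).
e^(−k₁τ) = e^(−0.0593×15.0) = e^(−0.8895) = 0.4109; e^(−k₂τ) = e^(−5.850) = 0.002880.
C_D = 0.0593×2.58/(0.390−0.0593) × (0.4109−0.002880) = 0.4626×0.4080 = 0.1887 mol·L⁻¹.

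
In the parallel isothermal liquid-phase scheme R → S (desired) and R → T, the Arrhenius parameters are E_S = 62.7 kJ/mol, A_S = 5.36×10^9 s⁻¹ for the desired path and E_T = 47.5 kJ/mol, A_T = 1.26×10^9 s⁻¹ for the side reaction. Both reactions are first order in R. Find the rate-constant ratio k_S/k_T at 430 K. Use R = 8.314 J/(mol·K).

0.0606

With equal orders, S_{S/T} = k_S/k_T = (A_S/A_T)·exp[(E_T−E_S)/(RT)].
(E_T−E_S)/(RT) = (47.5−62.7)×10³/(8.314×430) = -15200/3575 = -4.252.
k_S/k_T = (5.36×10^9/1.26×10^9)·exp(-4.252) = 4.254 × 0.01424 = 0.0606.
Since E_S > E_T, raising the temperature improves selectivity toward S.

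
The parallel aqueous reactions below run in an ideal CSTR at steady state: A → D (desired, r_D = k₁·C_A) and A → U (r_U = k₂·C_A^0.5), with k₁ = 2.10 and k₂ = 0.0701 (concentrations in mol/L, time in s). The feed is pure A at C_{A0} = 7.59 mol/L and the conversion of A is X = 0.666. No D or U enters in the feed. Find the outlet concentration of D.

4.95 mol/L

Exit C_A = C_{A0}(1−X) = 7.59×0.334 = 2.535 mol/L.
A CSTR operates uniformly at the exit composition, giving r_D = 5.324 and r_U = 0.1116 (each k·C_A^n at C_A = 2.535).
Fraction of consumed A going to D: r_D/(r_D+r_U) = 0.9795.
C_D = 0.9795·C_{A0}·X = 0.9795×7.59×0.666 = 4.95 mol/L.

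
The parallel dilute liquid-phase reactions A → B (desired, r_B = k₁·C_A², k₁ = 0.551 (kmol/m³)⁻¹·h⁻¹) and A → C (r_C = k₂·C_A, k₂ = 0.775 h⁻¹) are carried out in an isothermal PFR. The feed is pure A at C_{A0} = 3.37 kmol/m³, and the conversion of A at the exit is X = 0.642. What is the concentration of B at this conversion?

C_A = C_{A0}(1−X) = 1.206 kmol/m³.
Along a PFR/batch, dC_C/dC_A = −r_C/(r_B+r_C) = −k₂/(k₂+k₁·C_A).
Integrating from C_{A0} to C_A: C_C = (0.775/0.551)·ln[(0.775+0.551·3.37)/(0.775+0.551·1.21)] = 1.407·ln(2.632/1.440) = 0.8484 kmol/m³.
Then C_B = (C_{A0}−C_A) − C_C = 2.164 − 0.8484 = 1.315 kmol/m³.

1.32 kmol/m³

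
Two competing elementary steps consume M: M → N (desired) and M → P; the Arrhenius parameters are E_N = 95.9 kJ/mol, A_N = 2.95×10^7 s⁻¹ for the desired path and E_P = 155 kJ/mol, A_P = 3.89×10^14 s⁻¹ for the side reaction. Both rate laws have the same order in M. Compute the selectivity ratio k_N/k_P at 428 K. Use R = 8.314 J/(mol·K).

1.24

Since both paths have the same order in M, the concentration cancels and S_{N/P} = k_N/k_P = (A_N/A_P)·exp[(E_P−E_N)/(RT)].
(E_P−E_N)/(RT) = (155−95.9)×10³/(8.314×428) = 59100/3558 = 16.61.
k_N/k_P = (2.95×10^7/3.89×10^14)·exp(16.61) = 7.584×10^-8 × 1.633×10^7 = 1.24.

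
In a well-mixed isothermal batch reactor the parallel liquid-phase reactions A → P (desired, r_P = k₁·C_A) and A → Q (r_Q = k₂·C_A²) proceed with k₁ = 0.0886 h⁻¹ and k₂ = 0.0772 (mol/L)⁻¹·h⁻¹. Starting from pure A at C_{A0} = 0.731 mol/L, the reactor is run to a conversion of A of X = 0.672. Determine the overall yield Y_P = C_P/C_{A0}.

C_A = C_{A0}(1−X) = 0.2398 mol/L.
Along a PFR/batch, dC_P/dC_A = −r_P/(r_P+r_Q) = −k₁/(k₁+k₂·C_A).
Integrating from C_{A0} to C_A: C_P = (0.0886/0.0772)·ln[(0.0886+0.0772·0.731)/(0.0886+0.0772·0.240)] = 1.148·ln(0.1450/0.1071) = 0.3479 mol/L.
Y_P = C_P/C_{A0} = 0.3479/0.731 = 0.476.

0.476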